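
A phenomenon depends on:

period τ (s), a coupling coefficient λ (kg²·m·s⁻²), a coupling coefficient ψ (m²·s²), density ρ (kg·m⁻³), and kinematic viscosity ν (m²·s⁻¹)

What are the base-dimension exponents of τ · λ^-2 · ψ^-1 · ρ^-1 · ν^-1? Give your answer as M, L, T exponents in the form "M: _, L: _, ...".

M: -5, L: -3, T: 4

Collect each base-dimension exponent across the product:
  M: (0) − 2·(2) − (0) − (1) − (0) = -5
  L: (0) − 2·(1) − (2) − (-3) − (2) = -3
  T: (1) − 2·(-2) − (2) − (0) − (-1) = 4
So the dimensions are [M⁻⁵ L⁻³ T⁴].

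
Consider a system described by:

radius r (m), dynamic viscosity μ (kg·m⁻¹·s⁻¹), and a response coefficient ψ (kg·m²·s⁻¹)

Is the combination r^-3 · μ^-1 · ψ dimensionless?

Sum the exponent of each base dimension across the product:
  M: −3·[r]_M − [μ]_M + [ψ]_M = −3·(0) − (1) + (1) = 0
  L: −3·[r]_L − [μ]_L + [ψ]_L = −3·(1) − (-1) + (2) = 0
  T: −3·[r]_T − [μ]_T + [ψ]_T = −3·(0) − (-1) + (-1) = 0
All base exponents vanish — dimensionless.

yes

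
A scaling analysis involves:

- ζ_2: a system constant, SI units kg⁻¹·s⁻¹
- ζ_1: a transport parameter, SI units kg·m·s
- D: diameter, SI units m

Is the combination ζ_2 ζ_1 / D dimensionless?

Sum the exponent of each base dimension across the product:
  M: [ζ_2]_M + [ζ_1]_M − [D]_M = (-1) + (1) − (0) = 0
  L: [ζ_2]_L + [ζ_1]_L − [D]_L = (0) + (1) − (1) = 0
  T: [ζ_2]_T + [ζ_1]_T − [D]_T = (-1) + (1) − (0) = 0
All base exponents vanish — dimensionless.

yes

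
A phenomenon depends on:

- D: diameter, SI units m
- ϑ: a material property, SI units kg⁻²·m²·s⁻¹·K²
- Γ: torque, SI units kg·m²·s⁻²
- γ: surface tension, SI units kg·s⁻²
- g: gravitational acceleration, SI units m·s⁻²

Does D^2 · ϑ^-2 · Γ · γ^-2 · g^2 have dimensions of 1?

Sum the exponent of each base dimension across the product:
  M: 2·[D]_M − 2·[ϑ]_M + [Γ]_M − 2·[γ]_M + 2·[g]_M = 2·(0) − 2·(-2) + (1) − 2·(1) + 2·(0) = 3
  L: 2·[D]_L − 2·[ϑ]_L + [Γ]_L − 2·[γ]_L + 2·[g]_L = 2·(1) − 2·(2) + (2) − 2·(0) + 2·(1) = 2
  T: 2·[D]_T − 2·[ϑ]_T + [Γ]_T − 2·[γ]_T + 2·[g]_T = 2·(0) − 2·(-1) + (-2) − 2·(-2) + 2·(-2) = 0
  Θ: 2·[D]_Θ − 2·[ϑ]_Θ + [Γ]_Θ − 2·[γ]_Θ + 2·[g]_Θ = 2·(0) − 2·(2) + (0) − 2·(0) + 2·(0) = -4
Net dimensions [M³ L² Θ⁻⁴] ≠ [1] — not dimensionless.

no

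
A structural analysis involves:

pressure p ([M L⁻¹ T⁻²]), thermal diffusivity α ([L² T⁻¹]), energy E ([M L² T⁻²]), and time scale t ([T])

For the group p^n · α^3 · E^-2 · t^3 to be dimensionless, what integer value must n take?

2

Balance the M exponent: (1)·n from p, plus 3·(0) − 2·(1) + 3·(0) = -2 from the rest, must sum to zero.
n − 2 = 0, so n = 2.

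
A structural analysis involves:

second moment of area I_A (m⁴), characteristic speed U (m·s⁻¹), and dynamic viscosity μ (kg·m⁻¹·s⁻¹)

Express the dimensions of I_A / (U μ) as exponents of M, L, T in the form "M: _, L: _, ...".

M: -1, L: 4, T: 2

Collect each base-dimension exponent across the product:
  M: (0) − (0) − (1) = -1
  L: (4) − (1) − (-1) = 4
  T: (0) − (-1) − (-1) = 2
So the dimensions are [M⁻¹ L⁴ T²].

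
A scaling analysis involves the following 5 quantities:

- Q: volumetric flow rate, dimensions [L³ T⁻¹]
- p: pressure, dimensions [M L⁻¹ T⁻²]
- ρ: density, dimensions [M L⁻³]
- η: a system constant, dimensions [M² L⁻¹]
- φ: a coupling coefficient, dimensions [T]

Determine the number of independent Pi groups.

2

There are 5 variables and 3 base dimensions (M, L, T).
The dimension matrix has rank 3.
Independent dimensionless groups: 5 − 3 = 2.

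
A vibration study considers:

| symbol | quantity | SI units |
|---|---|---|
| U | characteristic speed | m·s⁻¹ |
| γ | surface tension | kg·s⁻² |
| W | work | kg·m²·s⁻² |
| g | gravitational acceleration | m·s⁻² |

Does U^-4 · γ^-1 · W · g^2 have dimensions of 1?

yes

Sum the exponent of each base dimension across the product:
  M: −4·[U]_M − [γ]_M + [W]_M + 2·[g]_M = −4·(0) − (1) + (1) + 2·(0) = 0
  L: −4·[U]_L − [γ]_L + [W]_L + 2·[g]_L = −4·(1) − (0) + (2) + 2·(1) = 0
  T: −4·[U]_T − [γ]_T + [W]_T + 2·[g]_T = −4·(-1) − (-2) + (-2) + 2·(-2) = 0
All base exponents vanish — dimensionless.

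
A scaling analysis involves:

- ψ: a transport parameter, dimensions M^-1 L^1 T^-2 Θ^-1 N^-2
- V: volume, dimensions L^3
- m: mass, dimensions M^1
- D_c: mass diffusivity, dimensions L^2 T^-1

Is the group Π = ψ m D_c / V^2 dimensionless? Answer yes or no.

Sum the exponent of each base dimension across the product:
  M: [ψ]_M − 2·[V]_M + [m]_M + [D_c]_M = (-1) − 2·(0) + (1) + (0) = 0
  L: [ψ]_L − 2·[V]_L + [m]_L + [D_c]_L = (1) − 2·(3) + (0) + (2) = -3
  T: [ψ]_T − 2·[V]_T + [m]_T + [D_c]_T = (-2) − 2·(0) + (0) + (-1) = -3
  Θ: [ψ]_Θ − 2·[V]_Θ + [m]_Θ + [D_c]_Θ = (-1) − 2·(0) + (0) + (0) = -1
  N: [ψ]_N − 2·[V]_N + [m]_N + [D_c]_N = (-2) − 2·(0) + (0) + (0) = -2
Net dimensions [L⁻³ T⁻³ Θ⁻¹ N⁻²] ≠ [1] — not dimensionless.

no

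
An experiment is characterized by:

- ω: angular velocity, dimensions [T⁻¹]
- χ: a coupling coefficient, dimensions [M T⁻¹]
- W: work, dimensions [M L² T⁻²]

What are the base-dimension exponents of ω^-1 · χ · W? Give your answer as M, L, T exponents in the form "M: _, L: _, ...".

Collect each base-dimension exponent across the product:
  M: −(0) + (1) + (1) = 2
  L: −(0) + (0) + (2) = 2
  T: −(-1) + (-1) + (-2) = -2
So the dimensions are [M² L² T⁻²].

M: 2, L: 2, T: -2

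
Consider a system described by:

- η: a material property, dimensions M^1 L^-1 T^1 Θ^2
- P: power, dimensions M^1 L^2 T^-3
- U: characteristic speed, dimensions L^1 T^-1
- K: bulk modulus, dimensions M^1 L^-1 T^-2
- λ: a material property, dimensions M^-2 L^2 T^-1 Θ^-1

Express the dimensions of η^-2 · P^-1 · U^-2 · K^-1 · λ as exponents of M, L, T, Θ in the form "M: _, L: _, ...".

Collect each base-dimension exponent across the product:
  M: −2·(1) − (1) − 2·(0) − (1) + (-2) = -6
  L: −2·(-1) − (2) − 2·(1) − (-1) + (2) = 1
  T: −2·(1) − (-3) − 2·(-1) − (-2) + (-1) = 4
  Θ: −2·(2) − (0) − 2·(0) − (0) + (-1) = -5
So the dimensions are [M⁻⁶ L T⁴ Θ⁻⁵].

M: -6, L: 1, T: 4, Θ: -5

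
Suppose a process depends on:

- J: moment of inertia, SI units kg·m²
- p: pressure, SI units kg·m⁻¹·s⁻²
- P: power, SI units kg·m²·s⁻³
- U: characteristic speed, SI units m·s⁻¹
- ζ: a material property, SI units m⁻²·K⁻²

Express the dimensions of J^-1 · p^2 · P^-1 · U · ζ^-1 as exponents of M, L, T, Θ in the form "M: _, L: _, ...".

Collect each base-dimension exponent across the product:
  M: −(1) + 2·(1) − (1) + (0) − (0) = 0
  L: −(2) + 2·(-1) − (2) + (1) − (-2) = -3
  T: −(0) + 2·(-2) − (-3) + (-1) − (0) = -2
  Θ: −(0) + 2·(0) − (0) + (0) − (-2) = 2
So the dimensions are [L⁻³ T⁻² Θ²].

M: 0, L: -3, T: -2, Θ: 2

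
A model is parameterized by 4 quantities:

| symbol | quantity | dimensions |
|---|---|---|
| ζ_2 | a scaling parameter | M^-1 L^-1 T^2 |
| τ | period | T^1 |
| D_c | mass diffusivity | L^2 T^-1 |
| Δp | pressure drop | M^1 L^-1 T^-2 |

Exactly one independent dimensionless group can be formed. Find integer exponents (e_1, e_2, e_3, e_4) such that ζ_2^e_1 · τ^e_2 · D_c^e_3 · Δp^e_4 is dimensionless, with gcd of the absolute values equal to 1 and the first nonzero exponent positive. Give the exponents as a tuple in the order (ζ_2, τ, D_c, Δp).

M: e_1·(-1) + e_2·(0) + e_3·(0) + e_4·(1) = 0
L: e_1·(-1) + e_2·(0) + e_3·(2) + e_4·(-1) = 0
T: e_1·(2) + e_2·(1) + e_3·(-1) + e_4·(-2) = 0
Solving this homogeneous linear system for the smallest-integer solution (first nonzero entry positive) gives (1, 1, 1, 1).

(1, 1, 1, 1)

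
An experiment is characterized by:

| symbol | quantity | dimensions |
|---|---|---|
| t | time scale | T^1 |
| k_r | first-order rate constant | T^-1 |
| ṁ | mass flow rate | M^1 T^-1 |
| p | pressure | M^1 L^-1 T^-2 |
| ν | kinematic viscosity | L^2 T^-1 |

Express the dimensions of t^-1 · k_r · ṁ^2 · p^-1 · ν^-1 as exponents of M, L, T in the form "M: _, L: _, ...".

Collect each base-dimension exponent across the product:
  M: −(0) + (0) + 2·(1) − (1) − (0) = 1
  L: −(0) + (0) + 2·(0) − (-1) − (2) = -1
  T: −(1) + (-1) + 2·(-1) − (-2) − (-1) = -1
So the dimensions are [M L⁻¹ T⁻¹].

M: 1, L: -1, T: -1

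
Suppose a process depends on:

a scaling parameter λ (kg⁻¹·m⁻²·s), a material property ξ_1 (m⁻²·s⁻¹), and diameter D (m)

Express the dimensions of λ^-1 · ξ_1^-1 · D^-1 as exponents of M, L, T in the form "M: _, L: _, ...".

Collect each base-dimension exponent across the product:
  M: −(-1) − (0) − (0) = 1
  L: −(-2) − (-2) − (1) = 3
  T: −(1) − (-1) − (0) = 0
So the dimensions are [M L³].

M: 1, L: 3, T: 0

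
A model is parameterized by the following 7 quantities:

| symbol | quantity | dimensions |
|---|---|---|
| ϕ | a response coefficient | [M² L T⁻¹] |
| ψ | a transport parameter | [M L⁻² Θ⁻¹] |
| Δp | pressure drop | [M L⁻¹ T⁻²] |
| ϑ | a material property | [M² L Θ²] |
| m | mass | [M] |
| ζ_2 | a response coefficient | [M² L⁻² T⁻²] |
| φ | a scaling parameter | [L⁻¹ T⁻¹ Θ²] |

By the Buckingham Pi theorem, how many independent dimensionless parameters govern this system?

There are 7 variables and 4 base dimensions (M, L, T, Θ).
The dimension matrix has rank 4.
Independent dimensionless groups: 7 − 4 = 3.

3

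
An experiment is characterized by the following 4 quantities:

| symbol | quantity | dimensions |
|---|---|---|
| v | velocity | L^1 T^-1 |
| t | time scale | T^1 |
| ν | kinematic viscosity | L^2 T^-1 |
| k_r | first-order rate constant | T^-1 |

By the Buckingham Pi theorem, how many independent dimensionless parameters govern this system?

There are 4 variables and 2 base dimensions (L, T).
The dimension matrix has rank 2.
Independent dimensionless groups: 4 − 2 = 2.

2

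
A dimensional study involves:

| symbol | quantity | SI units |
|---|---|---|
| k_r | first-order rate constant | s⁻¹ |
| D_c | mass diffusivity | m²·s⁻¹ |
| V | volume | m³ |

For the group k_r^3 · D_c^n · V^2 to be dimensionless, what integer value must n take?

-3

Balance the L exponent: (2)·n from D_c, plus 3·(0) + 2·(3) = 6 from the rest, must sum to zero.
2n + 6 = 0, so n = -3.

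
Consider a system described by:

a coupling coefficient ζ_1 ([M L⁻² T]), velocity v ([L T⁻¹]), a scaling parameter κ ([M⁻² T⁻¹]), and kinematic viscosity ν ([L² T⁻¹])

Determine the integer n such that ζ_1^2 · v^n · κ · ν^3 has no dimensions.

-2

Balance the L exponent: (1)·n from v, plus 2·(-2) + (0) + 3·(2) = 2 from the rest, must sum to zero.
n + 2 = 0, so n = -2.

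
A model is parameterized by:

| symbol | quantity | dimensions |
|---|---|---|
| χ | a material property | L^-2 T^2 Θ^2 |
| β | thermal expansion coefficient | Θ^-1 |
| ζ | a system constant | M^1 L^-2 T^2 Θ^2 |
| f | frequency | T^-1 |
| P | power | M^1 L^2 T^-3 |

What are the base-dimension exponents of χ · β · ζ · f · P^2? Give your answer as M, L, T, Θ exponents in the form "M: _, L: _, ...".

Collect each base-dimension exponent across the product:
  M: (0) + (0) + (1) + (0) + 2·(1) = 3
  L: (-2) + (0) + (-2) + (0) + 2·(2) = 0
  T: (2) + (0) + (2) + (-1) + 2·(-3) = -3
  Θ: (2) + (-1) + (2) + (0) + 2·(0) = 3
So the dimensions are [M³ T⁻³ Θ³].

M: 3, L: 0, T: -3, Θ: 3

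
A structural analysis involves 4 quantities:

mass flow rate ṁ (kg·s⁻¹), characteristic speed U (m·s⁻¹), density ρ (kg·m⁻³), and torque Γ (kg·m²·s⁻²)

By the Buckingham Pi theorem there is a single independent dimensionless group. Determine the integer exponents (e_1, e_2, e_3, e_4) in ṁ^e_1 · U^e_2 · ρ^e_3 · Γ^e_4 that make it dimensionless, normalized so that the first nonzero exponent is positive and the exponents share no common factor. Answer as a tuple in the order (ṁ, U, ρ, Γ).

(3, 1, -1, -2)

M: e_1·(1) + e_2·(0) + e_3·(1) + e_4·(1) = 0
L: e_1·(0) + e_2·(1) + e_3·(-3) + e_4·(2) = 0
T: e_1·(-1) + e_2·(-1) + e_3·(0) + e_4·(-2) = 0
Solving this homogeneous linear system for the smallest-integer solution (first nonzero entry positive) gives (3, 1, -1, -2).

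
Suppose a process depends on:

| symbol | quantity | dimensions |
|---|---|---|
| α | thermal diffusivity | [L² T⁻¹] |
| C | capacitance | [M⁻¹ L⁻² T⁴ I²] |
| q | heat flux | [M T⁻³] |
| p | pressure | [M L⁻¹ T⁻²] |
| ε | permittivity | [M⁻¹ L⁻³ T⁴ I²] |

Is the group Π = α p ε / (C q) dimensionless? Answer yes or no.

yes

Sum the exponent of each base dimension across the product:
  M: [α]_M − [C]_M − [q]_M + [p]_M + [ε]_M = (0) − (-1) − (1) + (1) + (-1) = 0
  L: [α]_L − [C]_L − [q]_L + [p]_L + [ε]_L = (2) − (-2) − (0) + (-1) + (-3) = 0
  T: [α]_T − [C]_T − [q]_T + [p]_T + [ε]_T = (-1) − (4) − (-3) + (-2) + (4) = 0
  I: [α]_I − [C]_I − [q]_I + [p]_I + [ε]_I = (0) − (2) − (0) + (0) + (2) = 0
All base exponents vanish — dimensionless.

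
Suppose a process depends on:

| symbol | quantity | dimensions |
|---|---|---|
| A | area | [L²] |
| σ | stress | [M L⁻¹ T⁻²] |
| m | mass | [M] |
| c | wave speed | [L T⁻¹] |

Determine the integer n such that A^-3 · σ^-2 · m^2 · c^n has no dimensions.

4

Balance the L exponent: (1)·n from c, plus −3·(2) − 2·(-1) + 2·(0) = -4 from the rest, must sum to zero.
n − 4 = 0, so n = 4.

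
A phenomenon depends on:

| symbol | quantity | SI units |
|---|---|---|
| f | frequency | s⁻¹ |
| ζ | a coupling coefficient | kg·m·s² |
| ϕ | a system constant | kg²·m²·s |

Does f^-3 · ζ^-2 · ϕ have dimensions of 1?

yes

Sum the exponent of each base dimension across the product:
  M: −3·[f]_M − 2·[ζ]_M + [ϕ]_M = −3·(0) − 2·(1) + (2) = 0
  L: −3·[f]_L − 2·[ζ]_L + [ϕ]_L = −3·(0) − 2·(1) + (2) = 0
  T: −3·[f]_T − 2·[ζ]_T + [ϕ]_T = −3·(-1) − 2·(2) + (1) = 0
All base exponents vanish — dimensionless.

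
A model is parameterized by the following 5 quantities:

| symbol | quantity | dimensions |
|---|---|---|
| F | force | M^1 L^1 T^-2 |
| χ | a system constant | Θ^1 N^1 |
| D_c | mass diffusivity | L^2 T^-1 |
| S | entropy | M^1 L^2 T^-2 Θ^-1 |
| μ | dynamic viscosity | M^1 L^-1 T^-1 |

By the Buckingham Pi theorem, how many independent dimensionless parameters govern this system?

There are 5 variables and 5 base dimensions (M, L, T, Θ, N).
The dimension matrix has rank 4 (less than 5: the dimension vectors are linearly dependent).
Independent dimensionless groups: 5 − 4 = 1.

1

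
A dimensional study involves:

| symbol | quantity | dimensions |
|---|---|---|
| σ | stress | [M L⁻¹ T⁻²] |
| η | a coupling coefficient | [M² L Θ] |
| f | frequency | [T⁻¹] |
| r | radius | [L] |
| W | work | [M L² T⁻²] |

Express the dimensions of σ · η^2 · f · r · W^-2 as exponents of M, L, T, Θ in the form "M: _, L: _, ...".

M: 3, L: -2, T: 1, Θ: 2

Collect each base-dimension exponent across the product:
  M: (1) + 2·(2) + (0) + (0) − 2·(1) = 3
  L: (-1) + 2·(1) + (0) + (1) − 2·(2) = -2
  T: (-2) + 2·(0) + (-1) + (0) − 2·(-2) = 1
  Θ: (0) + 2·(1) + (0) + (0) − 2·(0) = 2
So the dimensions are [M³ L⁻² T Θ²].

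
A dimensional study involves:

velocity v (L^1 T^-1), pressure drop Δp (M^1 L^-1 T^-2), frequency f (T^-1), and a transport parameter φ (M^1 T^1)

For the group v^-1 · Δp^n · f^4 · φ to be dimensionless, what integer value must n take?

Balance the M exponent: (1)·n from Δp, plus −(0) + 4·(0) + (1) = 1 from the rest, must sum to zero.
n + 1 = 0, so n = -1.

-1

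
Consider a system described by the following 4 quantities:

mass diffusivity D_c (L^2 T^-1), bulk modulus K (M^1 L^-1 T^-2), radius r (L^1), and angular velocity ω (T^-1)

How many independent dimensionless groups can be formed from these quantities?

There are 4 variables and 3 base dimensions (M, L, T).
The dimension matrix has rank 3.
Independent dimensionless groups: 4 − 3 = 1.

1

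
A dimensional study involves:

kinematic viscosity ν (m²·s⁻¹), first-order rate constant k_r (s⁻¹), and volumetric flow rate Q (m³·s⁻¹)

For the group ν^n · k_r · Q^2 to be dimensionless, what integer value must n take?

-3

Balance the L exponent: (2)·n from ν, plus (0) + 2·(3) = 6 from the rest, must sum to zero.
2n + 6 = 0, so n = -3.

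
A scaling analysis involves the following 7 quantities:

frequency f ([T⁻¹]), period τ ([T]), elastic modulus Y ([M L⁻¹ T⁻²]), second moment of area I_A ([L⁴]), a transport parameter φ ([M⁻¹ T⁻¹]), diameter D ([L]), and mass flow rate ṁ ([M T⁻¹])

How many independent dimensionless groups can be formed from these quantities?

4

There are 7 variables and 3 base dimensions (M, L, T).
The dimension matrix has rank 3.
Independent dimensionless groups: 7 − 3 = 4.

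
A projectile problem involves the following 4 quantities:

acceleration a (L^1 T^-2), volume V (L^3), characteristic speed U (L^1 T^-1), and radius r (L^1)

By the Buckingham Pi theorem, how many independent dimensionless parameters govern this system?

2

There are 4 variables and 2 base dimensions (L, T).
The dimension matrix has rank 2.
Independent dimensionless groups: 4 − 2 = 2.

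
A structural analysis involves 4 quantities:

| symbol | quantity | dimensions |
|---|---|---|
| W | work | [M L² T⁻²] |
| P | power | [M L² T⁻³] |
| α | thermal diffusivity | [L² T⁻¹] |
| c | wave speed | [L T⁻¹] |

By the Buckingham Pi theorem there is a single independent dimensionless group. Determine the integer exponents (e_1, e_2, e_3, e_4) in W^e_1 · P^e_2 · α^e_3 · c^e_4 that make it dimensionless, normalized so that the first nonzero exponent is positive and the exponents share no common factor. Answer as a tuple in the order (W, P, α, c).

M: e_1·(1) + e_2·(1) + e_3·(0) + e_4·(0) = 0
L: e_1·(2) + e_2·(2) + e_3·(2) + e_4·(1) = 0
T: e_1·(-2) + e_2·(-3) + e_3·(-1) + e_4·(-1) = 0
Solving this homogeneous linear system for the smallest-integer solution (first nonzero entry positive) gives (1, -1, -1, 2).

(1, -1, -1, 2)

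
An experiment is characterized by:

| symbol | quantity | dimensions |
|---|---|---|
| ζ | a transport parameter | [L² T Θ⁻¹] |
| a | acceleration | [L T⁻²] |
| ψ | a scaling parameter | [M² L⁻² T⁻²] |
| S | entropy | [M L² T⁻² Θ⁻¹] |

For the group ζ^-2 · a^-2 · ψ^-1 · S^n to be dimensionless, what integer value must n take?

Balance the M exponent: (1)·n from S, plus −2·(0) − 2·(0) − (2) = -2 from the rest, must sum to zero.
n − 2 = 0, so n = 2.

2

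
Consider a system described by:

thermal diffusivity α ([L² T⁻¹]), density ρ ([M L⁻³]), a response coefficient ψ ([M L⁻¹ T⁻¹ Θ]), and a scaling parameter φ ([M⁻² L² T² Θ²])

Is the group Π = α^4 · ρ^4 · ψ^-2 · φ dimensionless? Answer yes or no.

Sum the exponent of each base dimension across the product:
  M: 4·[α]_M + 4·[ρ]_M − 2·[ψ]_M + [φ]_M = 4·(0) + 4·(1) − 2·(1) + (-2) = 0
  L: 4·[α]_L + 4·[ρ]_L − 2·[ψ]_L + [φ]_L = 4·(2) + 4·(-3) − 2·(-1) + (2) = 0
  T: 4·[α]_T + 4·[ρ]_T − 2·[ψ]_T + [φ]_T = 4·(-1) + 4·(0) − 2·(-1) + (2) = 0
  Θ: 4·[α]_Θ + 4·[ρ]_Θ − 2·[ψ]_Θ + [φ]_Θ = 4·(0) + 4·(0) − 2·(1) + (2) = 0
All base exponents vanish — dimensionless.

yes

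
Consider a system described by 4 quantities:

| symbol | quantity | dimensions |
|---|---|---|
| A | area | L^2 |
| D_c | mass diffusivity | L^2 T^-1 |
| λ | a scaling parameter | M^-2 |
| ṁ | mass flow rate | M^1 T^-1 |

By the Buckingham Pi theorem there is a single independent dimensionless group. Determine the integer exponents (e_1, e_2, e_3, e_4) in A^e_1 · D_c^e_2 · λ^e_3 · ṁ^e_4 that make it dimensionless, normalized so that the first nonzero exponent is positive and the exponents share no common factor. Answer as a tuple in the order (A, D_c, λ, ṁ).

M: e_1·(0) + e_2·(0) + e_3·(-2) + e_4·(1) = 0
L: e_1·(2) + e_2·(2) + e_3·(0) + e_4·(0) = 0
T: e_1·(0) + e_2·(-1) + e_3·(0) + e_4·(-1) = 0
Solving this homogeneous linear system for the smallest-integer solution (first nonzero entry positive) gives (2, -2, 1, 2).

(2, -2, 1, 2)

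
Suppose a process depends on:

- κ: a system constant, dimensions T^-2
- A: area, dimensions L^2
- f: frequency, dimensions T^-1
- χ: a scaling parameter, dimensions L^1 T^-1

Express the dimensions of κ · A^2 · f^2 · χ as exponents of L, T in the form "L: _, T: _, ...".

L: 5, T: -5

Collect each base-dimension exponent across the product:
  L: (0) + 2·(2) + 2·(0) + (1) = 5
  T: (-2) + 2·(0) + 2·(-1) + (-1) = -5
So the dimensions are [L⁵ T⁻⁵].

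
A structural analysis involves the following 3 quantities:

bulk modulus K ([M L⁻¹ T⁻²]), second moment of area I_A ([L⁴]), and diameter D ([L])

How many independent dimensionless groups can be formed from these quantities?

There are 3 variables and 3 base dimensions (M, L, T).
The dimension matrix has rank 2 (less than 3: the dimension vectors are linearly dependent).
Independent dimensionless groups: 3 − 2 = 1.

1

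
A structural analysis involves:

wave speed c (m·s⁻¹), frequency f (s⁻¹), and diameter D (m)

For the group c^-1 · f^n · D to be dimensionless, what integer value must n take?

Balance the T exponent: (-1)·n from f, plus −(-1) + (0) = 1 from the rest, must sum to zero.
−n + 1 = 0, so n = 1.

1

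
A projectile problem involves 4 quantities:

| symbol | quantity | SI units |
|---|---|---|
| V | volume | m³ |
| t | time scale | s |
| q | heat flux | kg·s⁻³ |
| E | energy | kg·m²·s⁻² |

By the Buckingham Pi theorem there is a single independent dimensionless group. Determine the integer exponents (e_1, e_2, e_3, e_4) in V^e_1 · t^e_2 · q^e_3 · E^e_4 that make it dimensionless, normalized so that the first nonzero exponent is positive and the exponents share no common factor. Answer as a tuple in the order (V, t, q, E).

M: e_1·(0) + e_2·(0) + e_3·(1) + e_4·(1) = 0
L: e_1·(3) + e_2·(0) + e_3·(0) + e_4·(2) = 0
T: e_1·(0) + e_2·(1) + e_3·(-3) + e_4·(-2) = 0
Solving this homogeneous linear system for the smallest-integer solution (first nonzero entry positive) gives (2, 3, 3, -3).

(2, 3, 3, -3)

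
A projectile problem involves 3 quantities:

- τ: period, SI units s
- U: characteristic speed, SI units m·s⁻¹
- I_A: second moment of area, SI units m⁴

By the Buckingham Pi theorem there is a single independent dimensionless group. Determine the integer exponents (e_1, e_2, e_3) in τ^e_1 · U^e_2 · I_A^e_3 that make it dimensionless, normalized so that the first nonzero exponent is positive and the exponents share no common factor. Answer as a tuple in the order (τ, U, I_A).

(4, 4, -1)

L: e_1·(0) + e_2·(1) + e_3·(4) = 0
T: e_1·(1) + e_2·(-1) + e_3·(0) = 0
Solving this homogeneous linear system for the smallest-integer solution (first nonzero entry positive) gives (4, 4, -1).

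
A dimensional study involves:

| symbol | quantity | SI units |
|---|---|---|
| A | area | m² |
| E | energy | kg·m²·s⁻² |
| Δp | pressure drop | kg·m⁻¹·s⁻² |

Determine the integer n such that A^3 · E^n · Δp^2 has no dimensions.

-2

Balance the M exponent: (1)·n from E, plus 3·(0) + 2·(1) = 2 from the rest, must sum to zero.
n + 2 = 0, so n = -2.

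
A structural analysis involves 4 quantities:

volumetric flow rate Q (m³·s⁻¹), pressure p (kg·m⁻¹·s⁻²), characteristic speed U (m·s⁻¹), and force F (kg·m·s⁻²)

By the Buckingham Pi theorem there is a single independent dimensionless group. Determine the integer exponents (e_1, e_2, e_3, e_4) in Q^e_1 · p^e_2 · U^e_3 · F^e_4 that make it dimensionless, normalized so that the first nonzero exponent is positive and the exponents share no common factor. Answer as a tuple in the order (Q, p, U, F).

M: e_1·(0) + e_2·(1) + e_3·(0) + e_4·(1) = 0
L: e_1·(3) + e_2·(-1) + e_3·(1) + e_4·(1) = 0
T: e_1·(-1) + e_2·(-2) + e_3·(-1) + e_4·(-2) = 0
Solving this homogeneous linear system for the smallest-integer solution (first nonzero entry positive) gives (1, 1, -1, -1).

(1, 1, -1, -1)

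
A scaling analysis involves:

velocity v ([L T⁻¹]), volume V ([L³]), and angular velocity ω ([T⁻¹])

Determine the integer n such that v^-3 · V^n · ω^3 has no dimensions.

1

Balance the L exponent: (3)·n from V, plus −3·(1) + 3·(0) = -3 from the rest, must sum to zero.
3n − 3 = 0, so n = 1.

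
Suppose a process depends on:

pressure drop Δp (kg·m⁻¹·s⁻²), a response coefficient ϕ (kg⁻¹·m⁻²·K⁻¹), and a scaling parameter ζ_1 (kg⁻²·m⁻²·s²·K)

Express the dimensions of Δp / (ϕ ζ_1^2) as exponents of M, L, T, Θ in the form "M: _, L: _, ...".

Collect each base-dimension exponent across the product:
  M: (1) − (-1) − 2·(-2) = 6
  L: (-1) − (-2) − 2·(-2) = 5
  T: (-2) − (0) − 2·(2) = -6
  Θ: (0) − (-1) − 2·(1) = -1
So the dimensions are [M⁶ L⁵ T⁻⁶ Θ⁻¹].

M: 6, L: 5, T: -6, Θ: -1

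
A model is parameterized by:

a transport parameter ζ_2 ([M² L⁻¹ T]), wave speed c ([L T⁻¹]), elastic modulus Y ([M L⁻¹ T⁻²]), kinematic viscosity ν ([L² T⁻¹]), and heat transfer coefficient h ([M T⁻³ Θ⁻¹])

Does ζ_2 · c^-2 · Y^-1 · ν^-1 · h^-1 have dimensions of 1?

Sum the exponent of each base dimension across the product:
  M: [ζ_2]_M − 2·[c]_M − [Y]_M − [ν]_M − [h]_M = (2) − 2·(0) − (1) − (0) − (1) = 0
  L: [ζ_2]_L − 2·[c]_L − [Y]_L − [ν]_L − [h]_L = (-1) − 2·(1) − (-1) − (2) − (0) = -4
  T: [ζ_2]_T − 2·[c]_T − [Y]_T − [ν]_T − [h]_T = (1) − 2·(-1) − (-2) − (-1) − (-3) = 9
  Θ: [ζ_2]_Θ − 2·[c]_Θ − [Y]_Θ − [ν]_Θ − [h]_Θ = (0) − 2·(0) − (0) − (0) − (-1) = 1
Net dimensions [L⁻⁴ T⁹ Θ] ≠ [1] — not dimensionless.

no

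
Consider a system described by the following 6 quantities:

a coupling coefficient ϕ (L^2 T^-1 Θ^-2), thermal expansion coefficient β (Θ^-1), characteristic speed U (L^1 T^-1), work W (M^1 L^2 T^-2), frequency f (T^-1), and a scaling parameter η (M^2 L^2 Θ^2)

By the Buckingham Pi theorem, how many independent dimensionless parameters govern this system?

There are 6 variables and 4 base dimensions (M, L, T, Θ).
The dimension matrix has rank 4.
Independent dimensionless groups: 6 − 4 = 2.

2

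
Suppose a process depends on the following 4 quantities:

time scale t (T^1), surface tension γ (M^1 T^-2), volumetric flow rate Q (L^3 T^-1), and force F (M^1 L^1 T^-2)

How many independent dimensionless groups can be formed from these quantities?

There are 4 variables and 3 base dimensions (M, L, T).
The dimension matrix has rank 3.
Independent dimensionless groups: 4 − 3 = 1.

1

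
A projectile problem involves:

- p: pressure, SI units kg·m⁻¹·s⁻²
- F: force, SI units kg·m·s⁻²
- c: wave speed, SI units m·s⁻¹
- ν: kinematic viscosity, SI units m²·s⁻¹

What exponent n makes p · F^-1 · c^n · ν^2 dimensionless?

-2

Balance the L exponent: (1)·n from c, plus (-1) − (1) + 2·(2) = 2 from the rest, must sum to zero.
n + 2 = 0, so n = -2.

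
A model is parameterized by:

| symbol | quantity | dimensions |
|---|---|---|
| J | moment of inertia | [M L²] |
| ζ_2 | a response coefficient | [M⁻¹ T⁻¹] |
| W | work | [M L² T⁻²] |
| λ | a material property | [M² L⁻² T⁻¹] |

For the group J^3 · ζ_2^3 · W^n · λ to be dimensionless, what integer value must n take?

Balance the M exponent: (1)·n from W, plus 3·(1) + 3·(-1) + (2) = 2 from the rest, must sum to zero.
n + 2 = 0, so n = -2.

-2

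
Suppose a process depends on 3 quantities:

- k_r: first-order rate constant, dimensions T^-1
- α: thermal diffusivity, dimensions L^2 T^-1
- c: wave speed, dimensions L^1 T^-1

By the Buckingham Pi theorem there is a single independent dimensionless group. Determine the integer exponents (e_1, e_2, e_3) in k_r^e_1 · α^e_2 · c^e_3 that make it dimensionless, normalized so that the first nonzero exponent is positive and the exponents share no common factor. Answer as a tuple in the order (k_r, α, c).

L: e_1·(0) + e_2·(2) + e_3·(1) = 0
T: e_1·(-1) + e_2·(-1) + e_3·(-1) = 0
Solving this homogeneous linear system for the smallest-integer solution (first nonzero entry positive) gives (1, 1, -2).

(1, 1, -2)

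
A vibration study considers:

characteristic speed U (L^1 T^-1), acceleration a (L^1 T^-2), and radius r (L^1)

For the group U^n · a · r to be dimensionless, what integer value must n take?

Balance the L exponent: (1)·n from U, plus (1) + (1) = 2 from the rest, must sum to zero.
n + 2 = 0, so n = -2.

-2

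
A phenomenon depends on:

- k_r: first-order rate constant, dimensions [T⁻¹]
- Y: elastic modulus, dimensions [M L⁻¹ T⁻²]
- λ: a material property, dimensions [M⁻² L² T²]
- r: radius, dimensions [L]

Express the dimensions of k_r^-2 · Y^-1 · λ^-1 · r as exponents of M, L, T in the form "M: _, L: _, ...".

M: 1, L: 0, T: 2

Collect each base-dimension exponent across the product:
  M: −2·(0) − (1) − (-2) + (0) = 1
  L: −2·(0) − (-1) − (2) + (1) = 0
  T: −2·(-1) − (-2) − (2) + (0) = 2
So the dimensions are [M T²].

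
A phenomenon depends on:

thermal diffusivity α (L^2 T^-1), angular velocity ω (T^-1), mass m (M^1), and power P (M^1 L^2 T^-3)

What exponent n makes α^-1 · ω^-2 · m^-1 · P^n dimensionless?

1

Balance the M exponent: (1)·n from P, plus −(0) − 2·(0) − (1) = -1 from the rest, must sum to zero.
n − 1 = 0, so n = 1.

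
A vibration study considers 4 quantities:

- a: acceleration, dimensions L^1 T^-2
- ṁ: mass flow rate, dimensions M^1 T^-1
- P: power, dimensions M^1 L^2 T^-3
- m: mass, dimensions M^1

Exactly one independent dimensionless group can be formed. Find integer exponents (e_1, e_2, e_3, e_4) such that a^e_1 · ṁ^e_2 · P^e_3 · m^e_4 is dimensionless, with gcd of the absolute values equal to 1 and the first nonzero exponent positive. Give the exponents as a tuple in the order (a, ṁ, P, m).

(2, -1, -1, 2)

M: e_1·(0) + e_2·(1) + e_3·(1) + e_4·(1) = 0
L: e_1·(1) + e_2·(0) + e_3·(2) + e_4·(0) = 0
T: e_1·(-2) + e_2·(-1) + e_3·(-3) + e_4·(0) = 0
Solving this homogeneous linear system for the smallest-integer solution (first nonzero entry positive) gives (2, -1, -1, 2).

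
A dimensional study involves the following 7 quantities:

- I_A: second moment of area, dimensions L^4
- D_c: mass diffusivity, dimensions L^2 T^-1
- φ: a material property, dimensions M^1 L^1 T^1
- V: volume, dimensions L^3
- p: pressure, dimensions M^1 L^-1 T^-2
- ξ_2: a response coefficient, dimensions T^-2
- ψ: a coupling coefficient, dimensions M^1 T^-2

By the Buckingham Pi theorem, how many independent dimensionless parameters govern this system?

There are 7 variables and 3 base dimensions (M, L, T).
The dimension matrix has rank 3.
Independent dimensionless groups: 7 − 3 = 4.

4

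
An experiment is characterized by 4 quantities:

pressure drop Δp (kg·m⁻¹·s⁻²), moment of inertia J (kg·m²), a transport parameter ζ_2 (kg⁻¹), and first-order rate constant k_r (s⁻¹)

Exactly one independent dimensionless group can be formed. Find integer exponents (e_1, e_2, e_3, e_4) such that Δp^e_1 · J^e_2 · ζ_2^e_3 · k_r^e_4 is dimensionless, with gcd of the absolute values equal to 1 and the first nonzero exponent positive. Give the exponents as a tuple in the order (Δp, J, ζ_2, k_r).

M: e_1·(1) + e_2·(1) + e_3·(-1) + e_4·(0) = 0
L: e_1·(-1) + e_2·(2) + e_3·(0) + e_4·(0) = 0
T: e_1·(-2) + e_2·(0) + e_3·(0) + e_4·(-1) = 0
Solving this homogeneous linear system for the smallest-integer solution (first nonzero entry positive) gives (2, 1, 3, -4).

(2, 1, 3, -4)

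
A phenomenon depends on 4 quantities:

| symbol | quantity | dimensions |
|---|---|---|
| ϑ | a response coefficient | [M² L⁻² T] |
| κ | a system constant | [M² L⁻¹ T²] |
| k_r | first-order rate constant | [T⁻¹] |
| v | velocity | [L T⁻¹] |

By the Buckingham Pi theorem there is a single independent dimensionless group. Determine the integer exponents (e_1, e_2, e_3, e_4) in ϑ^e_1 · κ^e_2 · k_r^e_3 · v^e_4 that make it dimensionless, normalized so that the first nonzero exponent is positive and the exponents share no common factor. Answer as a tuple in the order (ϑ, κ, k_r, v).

(1, -1, -2, 1)

M: e_1·(2) + e_2·(2) + e_3·(0) + e_4·(0) = 0
L: e_1·(-2) + e_2·(-1) + e_3·(0) + e_4·(1) = 0
T: e_1·(1) + e_2·(2) + e_3·(-1) + e_4·(-1) = 0
Solving this homogeneous linear system for the smallest-integer solution (first nonzero entry positive) gives (1, -1, -2, 1).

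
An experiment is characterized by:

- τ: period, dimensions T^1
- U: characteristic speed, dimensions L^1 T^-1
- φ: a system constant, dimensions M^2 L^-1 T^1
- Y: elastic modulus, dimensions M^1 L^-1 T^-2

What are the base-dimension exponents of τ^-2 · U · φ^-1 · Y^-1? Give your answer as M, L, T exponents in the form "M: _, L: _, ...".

Collect each base-dimension exponent across the product:
  M: −2·(0) + (0) − (2) − (1) = -3
  L: −2·(0) + (1) − (-1) − (-1) = 3
  T: −2·(1) + (-1) − (1) − (-2) = -2
So the dimensions are [M⁻³ L³ T⁻²].

M: -3, L: 3, T: -2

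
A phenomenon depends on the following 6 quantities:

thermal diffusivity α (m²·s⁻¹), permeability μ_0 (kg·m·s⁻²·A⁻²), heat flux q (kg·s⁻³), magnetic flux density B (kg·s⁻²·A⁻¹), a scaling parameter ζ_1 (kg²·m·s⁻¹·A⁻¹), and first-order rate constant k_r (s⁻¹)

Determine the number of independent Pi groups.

2

There are 6 variables and 4 base dimensions (M, L, T, I).
The dimension matrix has rank 4.
Independent dimensionless groups: 6 − 4 = 2.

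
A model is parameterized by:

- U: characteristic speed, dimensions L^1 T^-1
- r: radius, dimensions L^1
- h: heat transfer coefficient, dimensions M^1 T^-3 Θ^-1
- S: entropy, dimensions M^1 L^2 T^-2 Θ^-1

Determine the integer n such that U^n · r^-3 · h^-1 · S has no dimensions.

1

Balance the L exponent: (1)·n from U, plus −3·(1) − (0) + (2) = -1 from the rest, must sum to zero.
n − 1 = 0, so n = 1.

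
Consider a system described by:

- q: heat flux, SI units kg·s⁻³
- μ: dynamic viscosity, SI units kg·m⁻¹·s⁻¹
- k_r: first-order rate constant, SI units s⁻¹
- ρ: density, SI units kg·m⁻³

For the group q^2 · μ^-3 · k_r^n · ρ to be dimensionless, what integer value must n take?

Balance the T exponent: (-1)·n from k_r, plus 2·(-3) − 3·(-1) + (0) = -3 from the rest, must sum to zero.
−n − 3 = 0, so n = -3.

-3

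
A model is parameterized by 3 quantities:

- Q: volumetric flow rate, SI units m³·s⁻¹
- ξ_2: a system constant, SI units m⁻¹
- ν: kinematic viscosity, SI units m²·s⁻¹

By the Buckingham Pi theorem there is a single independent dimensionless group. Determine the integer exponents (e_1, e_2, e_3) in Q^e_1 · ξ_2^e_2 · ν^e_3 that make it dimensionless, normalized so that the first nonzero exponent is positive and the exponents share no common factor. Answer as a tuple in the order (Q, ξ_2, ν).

L: e_1·(3) + e_2·(-1) + e_3·(2) = 0
T: e_1·(-1) + e_2·(0) + e_3·(-1) = 0
Solving this homogeneous linear system for the smallest-integer solution (first nonzero entry positive) gives (1, 1, -1).

(1, 1, -1)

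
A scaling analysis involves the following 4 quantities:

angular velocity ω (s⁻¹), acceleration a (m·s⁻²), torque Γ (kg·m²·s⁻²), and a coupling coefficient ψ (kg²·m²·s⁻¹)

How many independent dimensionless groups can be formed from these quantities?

1

There are 4 variables and 3 base dimensions (M, L, T).
The dimension matrix has rank 3.
Independent dimensionless groups: 4 − 3 = 1.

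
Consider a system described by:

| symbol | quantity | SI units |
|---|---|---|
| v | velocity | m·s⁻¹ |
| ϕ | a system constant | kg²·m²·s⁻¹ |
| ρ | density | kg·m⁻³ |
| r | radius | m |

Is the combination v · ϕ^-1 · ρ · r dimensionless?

no

Sum the exponent of each base dimension across the product:
  M: [v]_M − [ϕ]_M + [ρ]_M + [r]_M = (0) − (2) + (1) + (0) = -1
  L: [v]_L − [ϕ]_L + [ρ]_L + [r]_L = (1) − (2) + (-3) + (1) = -3
  T: [v]_T − [ϕ]_T + [ρ]_T + [r]_T = (-1) − (-1) + (0) + (0) = 0
Net dimensions [M⁻¹ L⁻³] ≠ [1] — not dimensionless.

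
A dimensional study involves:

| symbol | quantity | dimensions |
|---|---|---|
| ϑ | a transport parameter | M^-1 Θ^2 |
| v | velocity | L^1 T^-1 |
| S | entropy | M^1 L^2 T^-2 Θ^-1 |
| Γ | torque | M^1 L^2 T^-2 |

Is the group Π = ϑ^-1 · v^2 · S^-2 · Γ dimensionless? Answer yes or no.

Sum the exponent of each base dimension across the product:
  M: −[ϑ]_M + 2·[v]_M − 2·[S]_M + [Γ]_M = −(-1) + 2·(0) − 2·(1) + (1) = 0
  L: −[ϑ]_L + 2·[v]_L − 2·[S]_L + [Γ]_L = −(0) + 2·(1) − 2·(2) + (2) = 0
  T: −[ϑ]_T + 2·[v]_T − 2·[S]_T + [Γ]_T = −(0) + 2·(-1) − 2·(-2) + (-2) = 0
  Θ: −[ϑ]_Θ + 2·[v]_Θ − 2·[S]_Θ + [Γ]_Θ = −(2) + 2·(0) − 2·(-1) + (0) = 0
All base exponents vanish — dimensionless.

yes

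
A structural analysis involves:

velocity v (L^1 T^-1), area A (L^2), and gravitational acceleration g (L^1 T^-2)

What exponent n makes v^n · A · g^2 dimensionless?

Balance the L exponent: (1)·n from v, plus (2) + 2·(1) = 4 from the rest, must sum to zero.
n + 4 = 0, so n = -4.

-4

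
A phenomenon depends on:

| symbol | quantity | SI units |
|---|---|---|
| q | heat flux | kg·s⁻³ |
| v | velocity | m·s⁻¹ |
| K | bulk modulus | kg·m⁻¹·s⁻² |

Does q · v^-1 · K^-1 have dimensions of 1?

yes

Sum the exponent of each base dimension across the product:
  M: [q]_M − [v]_M − [K]_M = (1) − (0) − (1) = 0
  L: [q]_L − [v]_L − [K]_L = (0) − (1) − (-1) = 0
  T: [q]_T − [v]_T − [K]_T = (-3) − (-1) − (-2) = 0
All base exponents vanish — dimensionless.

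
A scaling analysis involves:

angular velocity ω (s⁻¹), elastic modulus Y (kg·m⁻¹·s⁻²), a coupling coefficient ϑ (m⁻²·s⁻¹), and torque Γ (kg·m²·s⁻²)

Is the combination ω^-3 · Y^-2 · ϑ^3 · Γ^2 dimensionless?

yes

Sum the exponent of each base dimension across the product:
  M: −3·[ω]_M − 2·[Y]_M + 3·[ϑ]_M + 2·[Γ]_M = −3·(0) − 2·(1) + 3·(0) + 2·(1) = 0
  L: −3·[ω]_L − 2·[Y]_L + 3·[ϑ]_L + 2·[Γ]_L = −3·(0) − 2·(-1) + 3·(-2) + 2·(2) = 0
  T: −3·[ω]_T − 2·[Y]_T + 3·[ϑ]_T + 2·[Γ]_T = −3·(-1) − 2·(-2) + 3·(-1) + 2·(-2) = 0
All base exponents vanish — dimensionless.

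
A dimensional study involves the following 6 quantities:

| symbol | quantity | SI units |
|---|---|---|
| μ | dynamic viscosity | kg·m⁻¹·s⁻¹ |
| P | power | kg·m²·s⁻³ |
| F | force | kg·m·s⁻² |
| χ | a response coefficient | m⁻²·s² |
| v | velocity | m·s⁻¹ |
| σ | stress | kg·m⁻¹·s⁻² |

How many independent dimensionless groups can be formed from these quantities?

3

There are 6 variables and 3 base dimensions (M, L, T).
The dimension matrix has rank 3.
Independent dimensionless groups: 6 − 3 = 3.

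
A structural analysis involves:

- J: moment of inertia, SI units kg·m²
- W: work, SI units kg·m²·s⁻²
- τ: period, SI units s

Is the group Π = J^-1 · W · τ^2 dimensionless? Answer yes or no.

Sum the exponent of each base dimension across the product:
  M: −[J]_M + [W]_M + 2·[τ]_M = −(1) + (1) + 2·(0) = 0
  L: −[J]_L + [W]_L + 2·[τ]_L = −(2) + (2) + 2·(0) = 0
  T: −[J]_T + [W]_T + 2·[τ]_T = −(0) + (-2) + 2·(1) = 0
All base exponents vanish — dimensionless.

yes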